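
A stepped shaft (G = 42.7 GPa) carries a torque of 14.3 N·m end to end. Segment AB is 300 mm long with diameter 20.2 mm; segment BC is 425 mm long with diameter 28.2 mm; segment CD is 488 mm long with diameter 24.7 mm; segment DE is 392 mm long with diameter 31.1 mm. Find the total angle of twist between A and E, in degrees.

J_AB = π(0.0202)⁴/32 = 1.63×10^-8 m⁴; J_BC = π(0.0282)⁴/32 = 6.21×10^-8 m⁴; J_CD = π(0.0247)⁴/32 = 3.65×10^-8 m⁴; J_DE = π(0.0311)⁴/32 = 9.18×10^-8 m⁴.
θ = (T/G)·Σ L_i/J_i = (14.30/42.7×10⁹)·(0.300/1.63×10^-8 + 0.425/6.21×10^-8 + 0.488/3.65×10^-8 + 0.392/9.18×10^-8) = 0.01434 rad.

0.822°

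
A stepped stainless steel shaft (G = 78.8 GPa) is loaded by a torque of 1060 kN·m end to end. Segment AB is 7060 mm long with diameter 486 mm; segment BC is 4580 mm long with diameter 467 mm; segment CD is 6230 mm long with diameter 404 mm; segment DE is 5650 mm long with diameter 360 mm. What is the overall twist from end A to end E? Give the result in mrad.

J_AB = π(0.486)⁴/32 = 5.48×10^-3 m⁴; J_BC = π(0.467)⁴/32 = 4.67×10^-3 m⁴; J_CD = π(0.404)⁴/32 = 2.62×10^-3 m⁴; J_DE = π(0.360)⁴/32 = 1.65×10^-3 m⁴.
θ = (T/G)·Σ L_i/J_i = (1.060e6/78.8×10⁹)·(7.06/5.48×10^-3 + 4.58/4.67×10^-3 + 6.23/2.62×10^-3 + 5.65/1.65×10^-3) = 0.1087 rad.

109 mrad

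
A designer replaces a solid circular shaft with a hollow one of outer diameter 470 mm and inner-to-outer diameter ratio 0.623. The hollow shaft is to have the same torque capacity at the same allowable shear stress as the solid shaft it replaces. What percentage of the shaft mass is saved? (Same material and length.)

Equal τ_max and T ⇒ the solid shaft needs d_s³ = d_o³(1−k⁴), so d_s = 470·(1−0.623⁴)^(1/3) = 445.1 mm.
Area ratio A_h/A_s = d_o²(1−k²)/d_s² = (1−k²)/(1−k⁴)^(2/3) = 0.6822.
Mass saving = 1 − 0.6822 = 31.8 %.

31.8 %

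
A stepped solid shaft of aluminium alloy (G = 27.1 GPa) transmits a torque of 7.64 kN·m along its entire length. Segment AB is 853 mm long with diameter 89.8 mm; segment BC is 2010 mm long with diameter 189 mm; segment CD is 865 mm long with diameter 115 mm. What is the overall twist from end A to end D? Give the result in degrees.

3.23°

J_AB = π(0.0898)⁴/32 = 6.38×10^-6 m⁴; J_BC = π(0.189)⁴/32 = 1.25×10^-4 m⁴; J_CD = π(0.115)⁴/32 = 1.72×10^-5 m⁴.
θ = (T/G)·Σ L_i/J_i = (7640/27.1×10⁹)·(0.853/6.38×10^-6 + 2.01/1.25×10^-4 + 0.865/1.72×10^-5) = 0.05639 rad.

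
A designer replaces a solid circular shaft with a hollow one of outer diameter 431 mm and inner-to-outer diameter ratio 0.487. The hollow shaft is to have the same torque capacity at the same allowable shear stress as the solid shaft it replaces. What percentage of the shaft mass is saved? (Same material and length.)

Equal τ_max and T ⇒ the solid shaft needs d_s³ = d_o³(1−k⁴), so d_s = 431·(1−0.487⁴)^(1/3) = 422.8 mm.
Area ratio A_h/A_s = d_o²(1−k²)/d_s² = (1−k²)/(1−k⁴)^(2/3) = 0.7928.
Mass saving = 1 − 0.7928 = 20.7 %.

20.7 %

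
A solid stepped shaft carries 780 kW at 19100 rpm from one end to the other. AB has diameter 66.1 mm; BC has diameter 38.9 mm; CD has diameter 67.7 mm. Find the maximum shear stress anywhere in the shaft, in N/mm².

ω = 2π·19100/60 = 2000 rad/s, so T = P/ω = 780×10³ / 2000 = 390.0 N·m.
Under the same torque, τ_max = 16T/(πd³) is largest where d is smallest — segment BC (d = 38.9 mm).
τ_max = 16·390.0/(π·(0.0389)³) = 3.374×10^7 Pa.

33.7 N/mm²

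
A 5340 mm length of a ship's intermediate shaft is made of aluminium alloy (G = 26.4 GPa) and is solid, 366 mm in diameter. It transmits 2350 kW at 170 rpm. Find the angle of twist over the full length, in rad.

ω = 2π·170/60 = 17.80 rad/s, so T = P/ω = 2350×10³ / 17.80 = 132000 N·m.
J = πd⁴/32 = π(0.366)⁴/32 = 1.762×10^-3 m⁴.
θ = T·L/(G·J) = 132000 × 5.34 / (26.4×10⁹ × 1.762×10^-3) = 0.01516 rad.

0.0152 rad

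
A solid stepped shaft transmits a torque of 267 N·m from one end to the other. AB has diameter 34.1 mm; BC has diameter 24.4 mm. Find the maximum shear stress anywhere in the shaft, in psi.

13600 psi

Under the same torque, τ_max = 16T/(πd³) is largest where d is smallest — segment BC (d = 24.4 mm).
τ_max = 16·267.0/(π·(0.0244)³) = 9.361×10^7 Pa.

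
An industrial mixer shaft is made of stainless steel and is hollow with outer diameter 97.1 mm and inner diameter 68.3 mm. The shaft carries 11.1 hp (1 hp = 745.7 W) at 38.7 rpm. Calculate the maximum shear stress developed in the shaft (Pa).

ω = 2π·38.7/60 = 4.053 rad/s, so T = P/ω = 11.1×745.7 / 4.053 = 2042 N·m.
J = π(d_o⁴ − d_i⁴)/32 = π(0.0971⁴ − 0.0683⁴)/32 = 6.591×10^-6 m⁴.
τ_max = T·r/J = 2042 × 0.0485 / 6.591×10^-6 = 1.505×10^7 Pa.

1.50e7 Pa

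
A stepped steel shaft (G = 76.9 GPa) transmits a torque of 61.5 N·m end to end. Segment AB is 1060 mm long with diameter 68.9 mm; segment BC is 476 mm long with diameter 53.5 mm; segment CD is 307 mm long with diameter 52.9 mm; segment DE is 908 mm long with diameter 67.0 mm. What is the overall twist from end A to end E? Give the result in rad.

0.00154 rad

J_AB = π(0.0689)⁴/32 = 2.21×10^-6 m⁴; J_BC = π(0.0535)⁴/32 = 8.04×10^-7 m⁴; J_CD = π(0.0529)⁴/32 = 7.69×10^-7 m⁴; J_DE = π(0.0670)⁴/32 = 1.98×10^-6 m⁴.
θ = (T/G)·Σ L_i/J_i = (61.50/76.9×10⁹)·(1.06/2.21×10^-6 + 0.476/8.04×10^-7 + 0.307/7.69×10^-7 + 0.908/1.98×10^-6) = 1.543×10^-3 rad.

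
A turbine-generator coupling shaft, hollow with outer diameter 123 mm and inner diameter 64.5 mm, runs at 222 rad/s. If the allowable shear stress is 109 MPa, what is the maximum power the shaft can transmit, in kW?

8170 kW

J = π(d_o⁴ − d_i⁴)/32 = π(0.123⁴ − 0.0645⁴)/32 = 2.077×10^-5 m⁴.
T_max = τ_allow·J/r = 1.09×10^8 × 2.077×10^-5 / 0.0615 = 36810 N·m.
ω = 222 rad/s, so P_max = T_max·ω = 8.173×10^6 W.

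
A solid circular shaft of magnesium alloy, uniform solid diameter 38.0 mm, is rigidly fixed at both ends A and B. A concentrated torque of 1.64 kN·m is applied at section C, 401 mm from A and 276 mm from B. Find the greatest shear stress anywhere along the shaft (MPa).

90.2 MPa

With uniform GJ and both ends fixed, compatibility θ_AC = θ_CB gives T_A·a = T_B·b, together with T_A + T_B = T₀.
T_A = T₀·b/(a+b) = 1640·276/677.0 = 668.6 N·m; T_B = 971.4 N·m.
τ in each portion: τ_AC = 6.21×10^7 Pa, τ_CB = 9.02×10^7 Pa; maximum is in CB.
τ_max = T_CB·r/J = 971.4·0.0190/2.05×10^-7 = 9.016×10^7 Pa.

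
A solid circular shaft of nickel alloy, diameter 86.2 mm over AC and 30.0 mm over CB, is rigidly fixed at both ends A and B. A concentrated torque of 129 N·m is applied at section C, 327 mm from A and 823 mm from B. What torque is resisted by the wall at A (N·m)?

128 N·m

Compatibility: T_A·a/J_AC = T_B·b/J_CB with T_A + T_B = T₀.
J_AC = 5.42×10^-6 m⁴, J_CB = 7.95×10^-8 m⁴, so T_A = T₀·(J_AC/a)/((J_AC/a)+(J_CB/b)) = 128.3 N·m, T_B = 0.7476 N·m.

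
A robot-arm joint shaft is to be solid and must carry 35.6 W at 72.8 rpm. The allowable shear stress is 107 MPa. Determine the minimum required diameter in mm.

ω = 2π·72.8/60 = 7.624 rad/s, so T = P/ω = 35.6 / 7.624 = 4.670 N·m.
For a solid shaft τ_max = 16T/(πd³), so d = (16T/(π τ_allow))^(1/3) = (16·4.670/(π·1.07×10^8))^(1/3) = 0.006057 m.

6.06 mm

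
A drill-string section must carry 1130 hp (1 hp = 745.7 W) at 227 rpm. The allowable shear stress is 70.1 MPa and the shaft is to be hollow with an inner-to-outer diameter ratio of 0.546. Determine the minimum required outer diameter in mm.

141 mm

ω = 2π·227/60 = 23.77 rad/s, so T = P/ω = 1130×745.7 / 23.77 = 35450 N·m.
For a hollow shaft with d_i/d_o = 0.546: τ_max = 16T/(π d_o³ (1−k⁴)), so d_o = [16T/(π τ_allow (1−k⁴))]^(1/3) = [16·35450/(π·7.01×10^7·0.9111)]^(1/3) = 0.1414 m.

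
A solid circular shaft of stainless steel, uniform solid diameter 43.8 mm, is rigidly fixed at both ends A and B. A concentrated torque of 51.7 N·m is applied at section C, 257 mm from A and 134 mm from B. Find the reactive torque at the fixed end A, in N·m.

With uniform GJ and both ends fixed, compatibility θ_AC = θ_CB gives T_A·a = T_B·b, together with T_A + T_B = T₀.
T_A = T₀·b/(a+b) = 51.70·134/391.0 = 17.72 N·m; T_B = 33.98 N·m.

17.7 N·m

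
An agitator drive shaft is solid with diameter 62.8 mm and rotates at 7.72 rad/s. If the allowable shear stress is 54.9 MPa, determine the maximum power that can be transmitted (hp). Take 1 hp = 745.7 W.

J = πd⁴/32 = π(0.0628)⁴/32 = 1.527×10^-6 m⁴.
T_max = τ_allow·J/r = 5.49×10^7 × 1.527×10^-6 / 0.0314 = 2670 N·m.
ω = 7.72 rad/s, so P_max = T_max·ω = 2.061×10^4 W.

27.6 hp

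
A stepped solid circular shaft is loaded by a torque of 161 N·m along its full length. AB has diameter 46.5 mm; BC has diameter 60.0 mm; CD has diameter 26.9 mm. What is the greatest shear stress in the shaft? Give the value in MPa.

42.1 MPa

Under the same torque, τ_max = 16T/(πd³) is largest where d is smallest — segment CD (d = 26.9 mm).
τ_max = 16·161.0/(π·(0.0269)³) = 4.212×10^7 Pa.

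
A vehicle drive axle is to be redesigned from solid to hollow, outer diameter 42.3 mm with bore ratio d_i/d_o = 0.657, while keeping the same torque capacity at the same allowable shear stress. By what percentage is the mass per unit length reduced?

Equal τ_max and T ⇒ the solid shaft needs d_s³ = d_o³(1−k⁴), so d_s = 42.3·(1−0.657⁴)^(1/3) = 39.49 mm.
Area ratio A_h/A_s = d_o²(1−k²)/d_s² = (1−k²)/(1−k⁴)^(2/3) = 0.6521.
Mass saving = 1 − 0.6521 = 34.8 %.

34.8 %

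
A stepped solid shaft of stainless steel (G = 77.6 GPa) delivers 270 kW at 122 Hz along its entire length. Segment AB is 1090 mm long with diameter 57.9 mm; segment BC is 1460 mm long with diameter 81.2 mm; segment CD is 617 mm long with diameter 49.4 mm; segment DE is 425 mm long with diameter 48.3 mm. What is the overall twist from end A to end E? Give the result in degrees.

ω = 2π·122 = 766.5 rad/s, so T = P/ω = 270×10³ / 766.5 = 352.2 N·m.
J_AB = π(0.0579)⁴/32 = 1.10×10^-6 m⁴; J_BC = π(0.0812)⁴/32 = 4.27×10^-6 m⁴; J_CD = π(0.0494)⁴/32 = 5.85×10^-7 m⁴; J_DE = π(0.0483)⁴/32 = 5.34×10^-7 m⁴.
θ = (T/G)·Σ L_i/J_i = (352.2/77.6×10⁹)·(1.09/1.10×10^-6 + 1.46/4.27×10^-6 + 0.617/5.85×10^-7 + 0.425/5.34×10^-7) = 0.01444 rad.

0.827°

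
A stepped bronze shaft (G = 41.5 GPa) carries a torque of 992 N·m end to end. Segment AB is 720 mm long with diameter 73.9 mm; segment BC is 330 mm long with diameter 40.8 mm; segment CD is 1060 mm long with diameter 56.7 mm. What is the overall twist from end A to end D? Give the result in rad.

J_AB = π(0.0739)⁴/32 = 2.93×10^-6 m⁴; J_BC = π(0.0408)⁴/32 = 2.72×10^-7 m⁴; J_CD = π(0.0567)⁴/32 = 1.01×10^-6 m⁴.
θ = (T/G)·Σ L_i/J_i = (992.0/41.5×10⁹)·(0.720/2.93×10^-6 + 0.330/2.72×10^-7 + 1.06/1.01×10^-6) = 0.05984 rad.

0.0598 rad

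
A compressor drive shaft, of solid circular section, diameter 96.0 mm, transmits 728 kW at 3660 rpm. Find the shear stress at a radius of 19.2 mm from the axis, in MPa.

4.37 MPa

ω = 2π·3660/60 = 383.3 rad/s, so T = P/ω = 728×10³ / 383.3 = 1899 N·m.
J = πd⁴/32 = π(0.0960)⁴/32 = 8.338×10^-6 m⁴.
Shear stress varies linearly with radius: τ = T·r/J = 1899 × 0.0192 / 8.338×10^-6 = 4.374×10^6 Pa.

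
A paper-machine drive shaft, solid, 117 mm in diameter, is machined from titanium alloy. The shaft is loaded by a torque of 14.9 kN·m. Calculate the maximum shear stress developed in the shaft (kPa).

47400 kPa

J = πd⁴/32 = π(0.117)⁴/32 = 1.840×10^-5 m⁴.
τ_max = T·r/J = 14900 × 0.0585 / 1.840×10^-5 = 4.738×10^7 Pa.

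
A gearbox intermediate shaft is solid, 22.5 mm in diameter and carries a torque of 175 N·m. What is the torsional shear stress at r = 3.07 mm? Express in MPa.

21.4 MPa

J = πd⁴/32 = π(0.0225)⁴/32 = 2.516×10^-8 m⁴.
Shear stress varies linearly with radius: τ = T·r/J = 175.0 × 0.00307 / 2.516×10^-8 = 2.135×10^7 Pa.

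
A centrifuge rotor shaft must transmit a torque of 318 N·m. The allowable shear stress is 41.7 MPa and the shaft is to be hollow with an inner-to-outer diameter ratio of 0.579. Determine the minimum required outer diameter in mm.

For a hollow shaft with d_i/d_o = 0.579: τ_max = 16T/(π d_o³ (1−k⁴)), so d_o = [16T/(π τ_allow (1−k⁴))]^(1/3) = [16·318.0/(π·4.17×10^7·0.8876)]^(1/3) = 0.03524 m.

35.2 mm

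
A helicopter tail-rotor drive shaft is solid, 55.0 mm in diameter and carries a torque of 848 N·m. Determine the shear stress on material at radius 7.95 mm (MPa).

7.50 MPa

J = πd⁴/32 = π(0.0550)⁴/32 = 8.984×10^-7 m⁴.
Shear stress varies linearly with radius: τ = T·r/J = 848.0 × 0.00795 / 8.984×10^-7 = 7.504×10^6 Pa.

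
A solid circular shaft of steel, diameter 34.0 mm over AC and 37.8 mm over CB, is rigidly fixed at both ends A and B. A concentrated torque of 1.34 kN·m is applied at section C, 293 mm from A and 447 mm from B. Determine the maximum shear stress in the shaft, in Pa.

8.68e7 Pa

Compatibility: T_A·a/J_AC = T_B·b/J_CB with T_A + T_B = T₀.
J_AC = 1.31×10^-7 m⁴, J_CB = 2.00×10^-7 m⁴, so T_A = T₀·(J_AC/a)/((J_AC/a)+(J_CB/b)) = 669.5 N·m, T_B = 670.5 N·m.
τ in each portion: τ_AC = 8.68×10^7 Pa, τ_CB = 6.32×10^7 Pa; maximum is in AC.
τ_max = T_AC·r/J = 669.5·0.0170/1.31×10^-7 = 8.676×10^7 Pa.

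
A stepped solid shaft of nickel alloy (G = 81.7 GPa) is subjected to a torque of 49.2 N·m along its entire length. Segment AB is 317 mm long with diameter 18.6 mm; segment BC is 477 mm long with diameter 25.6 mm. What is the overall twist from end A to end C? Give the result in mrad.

J_AB = π(0.0186)⁴/32 = 1.18×10^-8 m⁴; J_BC = π(0.0256)⁴/32 = 4.22×10^-8 m⁴.
θ = (T/G)·Σ L_i/J_i = (49.20/81.7×10⁹)·(0.317/1.18×10^-8 + 0.477/4.22×10^-8) = 0.02306 rad.

23.1 mrad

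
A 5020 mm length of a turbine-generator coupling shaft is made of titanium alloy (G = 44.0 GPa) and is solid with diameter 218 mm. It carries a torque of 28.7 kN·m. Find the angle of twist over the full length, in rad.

J = πd⁴/32 = π(0.218)⁴/32 = 2.217×10^-4 m⁴.
θ = T·L/(G·J) = 28700 × 5.02 / (44.0×10⁹ × 2.217×10^-4) = 0.01477 rad.

0.0148 rad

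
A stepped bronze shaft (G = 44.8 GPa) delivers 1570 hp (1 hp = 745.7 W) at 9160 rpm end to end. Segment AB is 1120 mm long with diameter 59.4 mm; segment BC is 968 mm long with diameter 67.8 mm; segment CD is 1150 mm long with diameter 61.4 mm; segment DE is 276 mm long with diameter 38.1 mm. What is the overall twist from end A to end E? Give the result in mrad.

96.5 mrad

ω = 2π·9160/60 = 959.2 rad/s, so T = P/ω = 1570×745.7 / 959.2 = 1221 N·m.
J_AB = π(0.0594)⁴/32 = 1.22×10^-6 m⁴; J_BC = π(0.0678)⁴/32 = 2.07×10^-6 m⁴; J_CD = π(0.0614)⁴/32 = 1.40×10^-6 m⁴; J_DE = π(0.0381)⁴/32 = 2.07×10^-7 m⁴.
θ = (T/G)·Σ L_i/J_i = (1221/44.8×10⁹)·(1.12/1.22×10^-6 + 0.968/2.07×10^-6 + 1.15/1.40×10^-6 + 0.276/2.07×10^-7) = 0.09648 rad.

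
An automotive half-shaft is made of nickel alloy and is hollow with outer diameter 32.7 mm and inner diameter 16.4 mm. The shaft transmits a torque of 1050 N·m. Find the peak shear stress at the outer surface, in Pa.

1.63e8 Pa

J = π(d_o⁴ − d_i⁴)/32 = π(0.0327⁴ − 0.0164⁴)/32 = 1.051×10^-7 m⁴.
τ_max = T·r/J = 1050 × 0.0163 / 1.051×10^-7 = 1.633×10^8 Pa.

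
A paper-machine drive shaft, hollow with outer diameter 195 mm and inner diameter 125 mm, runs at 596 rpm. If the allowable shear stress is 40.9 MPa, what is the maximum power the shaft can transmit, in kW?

3090 kW

J = π(d_o⁴ − d_i⁴)/32 = π(0.195⁴ − 0.125⁴)/32 = 1.180×10^-4 m⁴.
T_max = τ_allow·J/r = 4.09×10^7 × 1.180×10^-4 / 0.0975 = 49490 N·m.
ω = 2π·596/60 = 62.41 rad/s, so P_max = T_max·ω = 3.089×10^6 W.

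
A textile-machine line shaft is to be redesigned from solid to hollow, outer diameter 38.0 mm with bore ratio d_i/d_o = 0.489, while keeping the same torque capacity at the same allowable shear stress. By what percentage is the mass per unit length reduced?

20.9 %

Equal τ_max and T ⇒ the solid shaft needs d_s³ = d_o³(1−k⁴), so d_s = 38.0·(1−0.489⁴)^(1/3) = 37.26 mm.
Area ratio A_h/A_s = d_o²(1−k²)/d_s² = (1−k²)/(1−k⁴)^(2/3) = 0.7913.
Mass saving = 1 − 0.7913 = 20.9 %.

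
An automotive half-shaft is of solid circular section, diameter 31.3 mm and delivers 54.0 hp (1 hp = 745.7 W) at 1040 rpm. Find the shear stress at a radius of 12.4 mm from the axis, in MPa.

ω = 2π·1040/60 = 108.9 rad/s, so T = P/ω = 54.0×745.7 / 108.9 = 369.7 N·m.
J = πd⁴/32 = π(0.0313)⁴/32 = 9.423×10^-8 m⁴.
Shear stress varies linearly with radius: τ = T·r/J = 369.7 × 0.0124 / 9.423×10^-8 = 4.866×10^7 Pa.

48.7 MPa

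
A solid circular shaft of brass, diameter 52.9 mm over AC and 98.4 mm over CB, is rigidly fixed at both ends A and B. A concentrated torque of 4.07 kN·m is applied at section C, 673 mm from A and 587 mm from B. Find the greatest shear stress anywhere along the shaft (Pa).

2.03e7 Pa

Compatibility: T_A·a/J_AC = T_B·b/J_CB with T_A + T_B = T₀.
J_AC = 7.69×10^-7 m⁴, J_CB = 9.20×10^-6 m⁴, so T_A = T₀·(J_AC/a)/((J_AC/a)+(J_CB/b)) = 276.4 N·m, T_B = 3794 N·m.
τ in each portion: τ_AC = 9.51×10^6 Pa, τ_CB = 2.03×10^7 Pa; maximum is in CB.
τ_max = T_CB·r/J = 3794·0.0492/9.20×10^-6 = 2.028×10^7 Pa.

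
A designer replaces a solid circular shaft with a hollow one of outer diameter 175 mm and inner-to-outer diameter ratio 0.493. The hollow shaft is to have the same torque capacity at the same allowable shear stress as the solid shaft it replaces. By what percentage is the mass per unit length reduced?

Equal τ_max and T ⇒ the solid shaft needs d_s³ = d_o³(1−k⁴), so d_s = 175·(1−0.493⁴)^(1/3) = 171.5 mm.
Area ratio A_h/A_s = d_o²(1−k²)/d_s² = (1−k²)/(1−k⁴)^(2/3) = 0.7883.
Mass saving = 1 − 0.7883 = 21.2 %.

21.2 %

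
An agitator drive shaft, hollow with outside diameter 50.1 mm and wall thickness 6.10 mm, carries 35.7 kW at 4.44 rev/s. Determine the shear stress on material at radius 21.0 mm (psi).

ω = 2π·4.44 = 27.90 rad/s, so T = P/ω = 35.7×10³ / 27.90 = 1280 N·m.
J = π(d_o⁴ − d_i⁴)/32 = π(0.0501⁴ − 0.0379⁴)/32 = 4.160×10^-7 m⁴.
Shear stress varies linearly with radius: τ = T·r/J = 1280 × 0.0210 / 4.160×10^-7 = 6.461×10^7 Pa.

9370 psi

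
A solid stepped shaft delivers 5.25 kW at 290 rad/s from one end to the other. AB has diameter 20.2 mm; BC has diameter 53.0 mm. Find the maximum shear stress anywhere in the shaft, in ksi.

ω = 290 rad/s, so T = P/ω = 5.25×10³ / 290.0 = 18.10 N·m.
Under the same torque, τ_max = 16T/(πd³) is largest where d is smallest — segment AB (d = 20.2 mm).
τ_max = 16·18.10/(π·(0.0202)³) = 1.119×10^7 Pa.

1.62 ksi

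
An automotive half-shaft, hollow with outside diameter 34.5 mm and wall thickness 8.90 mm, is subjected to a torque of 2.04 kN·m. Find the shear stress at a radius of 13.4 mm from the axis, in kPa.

J = π(d_o⁴ − d_i⁴)/32 = π(0.0345⁴ − 0.0167⁴)/32 = 1.314×10^-7 m⁴.
Shear stress varies linearly with radius: τ = T·r/J = 2040 × 0.0134 / 1.314×10^-7 = 2.080×10^8 Pa.

208000 kPa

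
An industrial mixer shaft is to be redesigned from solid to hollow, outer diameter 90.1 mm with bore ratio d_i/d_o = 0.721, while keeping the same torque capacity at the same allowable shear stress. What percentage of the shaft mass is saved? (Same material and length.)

40.8 %

Equal τ_max and T ⇒ the solid shaft needs d_s³ = d_o³(1−k⁴), so d_s = 90.1·(1−0.721⁴)^(1/3) = 81.12 mm.
Area ratio A_h/A_s = d_o²(1−k²)/d_s² = (1−k²)/(1−k⁴)^(2/3) = 0.5924.
Mass saving = 1 − 0.5924 = 40.8 %.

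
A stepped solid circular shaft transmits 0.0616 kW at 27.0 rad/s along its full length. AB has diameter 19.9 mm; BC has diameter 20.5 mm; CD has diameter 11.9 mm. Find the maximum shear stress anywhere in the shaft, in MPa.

6.90 MPa

ω = 27.0 rad/s, so T = P/ω = 0.0616×10³ / 27.00 = 2.281 N·m.
Under the same torque, τ_max = 16T/(πd³) is largest where d is smallest — segment CD (d = 11.9 mm).
τ_max = 16·2.281/(π·(0.0119)³) = 6.895×10^6 Pa.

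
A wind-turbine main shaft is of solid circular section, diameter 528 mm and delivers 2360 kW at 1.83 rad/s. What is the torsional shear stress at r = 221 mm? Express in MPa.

37.4 MPa

ω = 1.83 rad/s, so T = P/ω = 2360×10³ / 1.830 = 1.290e6 N·m.
J = πd⁴/32 = π(0.528)⁴/32 = 7.630×10^-3 m⁴.
Shear stress varies linearly with radius: τ = T·r/J = 1.290e6 × 0.221 / 7.630×10^-3 = 3.735×10^7 Pa.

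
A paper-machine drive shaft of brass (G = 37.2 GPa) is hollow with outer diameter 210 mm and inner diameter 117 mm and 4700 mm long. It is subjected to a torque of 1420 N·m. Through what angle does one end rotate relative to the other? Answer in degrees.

0.0596°

J = π(d_o⁴ − d_i⁴)/32 = π(0.210⁴ − 0.117⁴)/32 = 1.725×10^-4 m⁴.
θ = T·L/(G·J) = 1420 × 4.70 / (37.2×10⁹ × 1.725×10^-4) = 1.040×10^-3 rad.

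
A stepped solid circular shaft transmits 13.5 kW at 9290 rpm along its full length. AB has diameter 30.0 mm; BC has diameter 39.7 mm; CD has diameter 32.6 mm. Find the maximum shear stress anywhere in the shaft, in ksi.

ω = 2π·9290/60 = 972.8 rad/s, so T = P/ω = 13.5×10³ / 972.8 = 13.88 N·m.
Under the same torque, τ_max = 16T/(πd³) is largest where d is smallest — segment AB (d = 30.0 mm).
τ_max = 16·13.88/(π·(0.0300)³) = 2.618×10^6 Pa.

0.380 ksi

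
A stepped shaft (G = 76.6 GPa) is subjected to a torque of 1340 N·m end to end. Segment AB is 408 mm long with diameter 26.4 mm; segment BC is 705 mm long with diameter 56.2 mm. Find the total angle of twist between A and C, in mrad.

162 mrad

J_AB = π(0.0264)⁴/32 = 4.77×10^-8 m⁴; J_BC = π(0.0562)⁴/32 = 9.79×10^-7 m⁴.
θ = (T/G)·Σ L_i/J_i = (1340/76.6×10⁹)·(0.408/4.77×10^-8 + 0.705/9.79×10^-7) = 0.1623 rad.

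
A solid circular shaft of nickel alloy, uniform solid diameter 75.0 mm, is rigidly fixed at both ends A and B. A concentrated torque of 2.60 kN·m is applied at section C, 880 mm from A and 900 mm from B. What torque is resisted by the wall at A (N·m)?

With uniform GJ and both ends fixed, compatibility θ_AC = θ_CB gives T_A·a = T_B·b, together with T_A + T_B = T₀.
T_A = T₀·b/(a+b) = 2600·900/1780 = 1315 N·m; T_B = 1285 N·m.

1310 N·m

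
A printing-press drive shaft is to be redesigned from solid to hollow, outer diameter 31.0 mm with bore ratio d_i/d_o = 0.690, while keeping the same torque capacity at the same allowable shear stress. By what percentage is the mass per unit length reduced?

Equal τ_max and T ⇒ the solid shaft needs d_s³ = d_o³(1−k⁴), so d_s = 31.0·(1−0.690⁴)^(1/3) = 28.45 mm.
Area ratio A_h/A_s = d_o²(1−k²)/d_s² = (1−k²)/(1−k⁴)^(2/3) = 0.6218.
Mass saving = 1 − 0.6218 = 37.8 %.

37.8 %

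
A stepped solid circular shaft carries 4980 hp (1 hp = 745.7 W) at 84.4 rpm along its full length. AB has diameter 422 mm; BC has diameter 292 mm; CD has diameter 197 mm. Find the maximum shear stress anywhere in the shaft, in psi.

40600 psi

ω = 2π·84.4/60 = 8.838 rad/s, so T = P/ω = 4980×745.7 / 8.838 = 420200 N·m.
Under the same torque, τ_max = 16T/(πd³) is largest where d is smallest — segment CD (d = 197 mm).
τ_max = 16·420200/(π·(0.197)³) = 2.799×10^8 Pa.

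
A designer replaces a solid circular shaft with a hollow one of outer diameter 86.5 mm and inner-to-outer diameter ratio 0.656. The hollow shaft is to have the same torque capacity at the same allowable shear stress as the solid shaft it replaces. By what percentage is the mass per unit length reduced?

34.7 %

Equal τ_max and T ⇒ the solid shaft needs d_s³ = d_o³(1−k⁴), so d_s = 86.5·(1−0.656⁴)^(1/3) = 80.79 mm.
Area ratio A_h/A_s = d_o²(1−k²)/d_s² = (1−k²)/(1−k⁴)^(2/3) = 0.6530.
Mass saving = 1 − 0.6530 = 34.7 %.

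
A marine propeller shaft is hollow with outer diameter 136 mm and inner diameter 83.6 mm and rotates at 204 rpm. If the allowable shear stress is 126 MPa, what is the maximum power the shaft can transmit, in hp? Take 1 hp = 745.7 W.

1530 hp

J = π(d_o⁴ − d_i⁴)/32 = π(0.136⁴ − 0.0836⁴)/32 = 2.879×10^-5 m⁴.
T_max = τ_allow·J/r = 1.26×10^8 × 2.879×10^-5 / 0.0680 = 53350 N·m.
ω = 2π·204/60 = 21.36 rad/s, so P_max = T_max·ω = 1.140×10^6 W.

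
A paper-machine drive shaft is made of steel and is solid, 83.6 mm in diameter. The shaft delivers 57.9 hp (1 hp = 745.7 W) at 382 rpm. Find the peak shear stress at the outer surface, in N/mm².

ω = 2π·382/60 = 40.00 rad/s, so T = P/ω = 57.9×745.7 / 40.00 = 1079 N·m.
J = πd⁴/32 = π(0.0836)⁴/32 = 4.795×10^-6 m⁴.
τ_max = T·r/J = 1079 × 0.0418 / 4.795×10^-6 = 9.408×10^6 Pa.

9.41 N/mm²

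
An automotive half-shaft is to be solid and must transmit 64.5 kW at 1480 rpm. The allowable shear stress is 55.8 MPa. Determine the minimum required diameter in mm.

ω = 2π·1480/60 = 155.0 rad/s, so T = P/ω = 64.5×10³ / 155.0 = 416.2 N·m.
For a solid shaft τ_max = 16T/(πd³), so d = (16T/(π τ_allow))^(1/3) = (16·416.2/(π·5.58×10^7))^(1/3) = 0.03362 m.

33.6 mm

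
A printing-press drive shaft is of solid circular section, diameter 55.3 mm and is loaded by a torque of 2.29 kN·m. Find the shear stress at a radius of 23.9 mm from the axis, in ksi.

8.65 ksi

J = πd⁴/32 = π(0.0553)⁴/32 = 9.181×10^-7 m⁴.
Shear stress varies linearly with radius: τ = T·r/J = 2290 × 0.0239 / 9.181×10^-7 = 5.961×10^7 Pa.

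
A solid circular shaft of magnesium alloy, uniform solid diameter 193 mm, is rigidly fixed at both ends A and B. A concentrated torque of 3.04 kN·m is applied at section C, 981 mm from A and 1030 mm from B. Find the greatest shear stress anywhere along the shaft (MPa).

1.10 MPa

With uniform GJ and both ends fixed, compatibility θ_AC = θ_CB gives T_A·a = T_B·b, together with T_A + T_B = T₀.
T_A = T₀·b/(a+b) = 3040·1030/2011 = 1557 N·m; T_B = 1483 N·m.
τ in each portion: τ_AC = 1.10×10^6 Pa, τ_CB = 1.05×10^6 Pa; maximum is in AC.
τ_max = T_AC·r/J = 1557·0.0965/1.36×10^-4 = 1.103×10^6 Pa.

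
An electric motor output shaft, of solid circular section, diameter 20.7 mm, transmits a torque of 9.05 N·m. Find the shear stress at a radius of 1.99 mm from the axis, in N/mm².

J = πd⁴/32 = π(0.0207)⁴/32 = 1.803×10^-8 m⁴.
Shear stress varies linearly with radius: τ = T·r/J = 9.050 × 0.00199 / 1.803×10^-8 = 9.991×10^5 Pa.

0.999 N/mm²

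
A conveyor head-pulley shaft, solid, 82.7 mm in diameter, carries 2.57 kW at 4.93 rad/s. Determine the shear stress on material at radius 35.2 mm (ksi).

ω = 4.93 rad/s, so T = P/ω = 2.57×10³ / 4.930 = 521.3 N·m.
J = πd⁴/32 = π(0.0827)⁴/32 = 4.592×10^-6 m⁴.
Shear stress varies linearly with radius: τ = T·r/J = 521.3 × 0.0352 / 4.592×10^-6 = 3.996×10^6 Pa.

0.580 ksi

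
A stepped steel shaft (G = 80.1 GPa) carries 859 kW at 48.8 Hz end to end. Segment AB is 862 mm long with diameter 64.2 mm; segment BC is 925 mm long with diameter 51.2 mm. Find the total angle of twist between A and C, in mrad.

ω = 2π·48.8 = 306.6 rad/s, so T = P/ω = 859×10³ / 306.6 = 2802 N·m.
J_AB = π(0.0642)⁴/32 = 1.67×10^-6 m⁴; J_BC = π(0.0512)⁴/32 = 6.75×10^-7 m⁴.
θ = (T/G)·Σ L_i/J_i = (2802/80.1×10⁹)·(0.862/1.67×10^-6 + 0.925/6.75×10^-7) = 0.06603 rad.

66.0 mrad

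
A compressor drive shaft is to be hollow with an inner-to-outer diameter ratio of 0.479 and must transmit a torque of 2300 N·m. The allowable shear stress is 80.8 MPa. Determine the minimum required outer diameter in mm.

53.5 mm

For a hollow shaft with d_i/d_o = 0.479: τ_max = 16T/(π d_o³ (1−k⁴)), so d_o = [16T/(π τ_allow (1−k⁴))]^(1/3) = [16·2300/(π·8.08×10^7·0.9474)]^(1/3) = 0.05349 m.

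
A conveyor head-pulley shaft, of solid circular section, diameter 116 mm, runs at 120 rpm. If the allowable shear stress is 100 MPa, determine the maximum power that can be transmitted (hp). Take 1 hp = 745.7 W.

J = πd⁴/32 = π(0.116)⁴/32 = 1.778×10^-5 m⁴.
T_max = τ_allow·J/r = 1.00×10^8 × 1.778×10^-5 / 0.0580 = 30650 N·m.
ω = 2π·120/60 = 12.57 rad/s, so P_max = T_max·ω = 3.851×10^5 W.

516 hp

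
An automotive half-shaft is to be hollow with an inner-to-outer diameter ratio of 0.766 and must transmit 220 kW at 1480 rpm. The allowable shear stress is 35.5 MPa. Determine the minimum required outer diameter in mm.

67.7 mm

ω = 2π·1480/60 = 155.0 rad/s, so T = P/ω = 220×10³ / 155.0 = 1419 N·m.
For a hollow shaft with d_i/d_o = 0.766: τ_max = 16T/(π d_o³ (1−k⁴)), so d_o = [16T/(π τ_allow (1−k⁴))]^(1/3) = [16·1419/(π·3.55×10^7·0.6557)]^(1/3) = 0.06772 m.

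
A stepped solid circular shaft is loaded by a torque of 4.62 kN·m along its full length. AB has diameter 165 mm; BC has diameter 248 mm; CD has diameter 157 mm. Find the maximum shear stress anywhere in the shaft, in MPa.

Under the same torque, τ_max = 16T/(πd³) is largest where d is smallest — segment CD (d = 157 mm).
τ_max = 16·4620/(π·(0.157)³) = 6.080×10^6 Pa.

6.08 MPa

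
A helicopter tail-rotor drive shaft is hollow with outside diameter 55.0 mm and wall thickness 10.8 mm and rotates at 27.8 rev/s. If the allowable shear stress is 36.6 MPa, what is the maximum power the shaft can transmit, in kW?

180 kW

J = π(d_o⁴ − d_i⁴)/32 = π(0.0550⁴ − 0.0334⁴)/32 = 7.762×10^-7 m⁴.
T_max = τ_allow·J/r = 3.66×10^7 × 7.762×10^-7 / 0.0275 = 1033 N·m.
ω = 2π·27.8 = 174.7 rad/s, so P_max = T_max·ω = 1.804×10^5 W.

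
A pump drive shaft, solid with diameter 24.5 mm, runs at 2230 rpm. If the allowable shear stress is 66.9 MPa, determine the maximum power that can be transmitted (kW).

J = πd⁴/32 = π(0.0245)⁴/32 = 3.537×10^-8 m⁴.
T_max = τ_allow·J/r = 6.69×10^7 × 3.537×10^-8 / 0.0123 = 193.2 N·m.
ω = 2π·2230/60 = 233.5 rad/s, so P_max = T_max·ω = 4.511×10^4 W.

45.1 kW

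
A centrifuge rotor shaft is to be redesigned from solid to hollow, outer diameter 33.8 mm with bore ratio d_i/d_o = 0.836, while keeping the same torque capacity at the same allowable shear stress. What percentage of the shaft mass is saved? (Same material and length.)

52.9 %

Equal τ_max and T ⇒ the solid shaft needs d_s³ = d_o³(1−k⁴), so d_s = 33.8·(1−0.836⁴)^(1/3) = 27.03 mm.
Area ratio A_h/A_s = d_o²(1−k²)/d_s² = (1−k²)/(1−k⁴)^(2/3) = 0.4708.
Mass saving = 1 − 0.4708 = 52.9 %.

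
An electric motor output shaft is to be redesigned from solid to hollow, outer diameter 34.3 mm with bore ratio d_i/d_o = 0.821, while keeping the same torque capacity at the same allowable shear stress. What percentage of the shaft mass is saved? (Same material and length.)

Equal τ_max and T ⇒ the solid shaft needs d_s³ = d_o³(1−k⁴), so d_s = 34.3·(1−0.821⁴)^(1/3) = 28.03 mm.
Area ratio A_h/A_s = d_o²(1−k²)/d_s² = (1−k²)/(1−k⁴)^(2/3) = 0.4881.
Mass saving = 1 − 0.4881 = 51.2 %.

51.2 %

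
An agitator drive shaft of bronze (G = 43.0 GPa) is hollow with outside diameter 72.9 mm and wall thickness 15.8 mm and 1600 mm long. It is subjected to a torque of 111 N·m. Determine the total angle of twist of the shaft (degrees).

0.0951°

J = π(d_o⁴ − d_i⁴)/32 = π(0.0729⁴ − 0.0413⁴)/32 = 2.487×10^-6 m⁴.
θ = T·L/(G·J) = 111.0 × 1.60 / (43.0×10⁹ × 2.487×10^-6) = 1.661×10^-3 rad.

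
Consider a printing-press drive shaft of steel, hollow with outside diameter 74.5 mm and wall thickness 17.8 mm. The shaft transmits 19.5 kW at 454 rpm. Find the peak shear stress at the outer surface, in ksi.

0.792 ksi

ω = 2π·454/60 = 47.54 rad/s, so T = P/ω = 19.5×10³ / 47.54 = 410.2 N·m.
J = π(d_o⁴ − d_i⁴)/32 = π(0.0745⁴ − 0.0389⁴)/32 = 2.799×10^-6 m⁴.
τ_max = T·r/J = 410.2 × 0.0372 / 2.799×10^-6 = 5.458×10^6 Pa.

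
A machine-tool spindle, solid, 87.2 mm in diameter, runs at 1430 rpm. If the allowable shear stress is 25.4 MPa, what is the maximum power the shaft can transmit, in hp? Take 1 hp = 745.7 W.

J = πd⁴/32 = π(0.0872)⁴/32 = 5.676×10^-6 m⁴.
T_max = τ_allow·J/r = 2.54×10^7 × 5.676×10^-6 / 0.0436 = 3307 N·m.
ω = 2π·1430/60 = 149.7 rad/s, so P_max = T_max·ω = 4.952×10^5 W.

664 hp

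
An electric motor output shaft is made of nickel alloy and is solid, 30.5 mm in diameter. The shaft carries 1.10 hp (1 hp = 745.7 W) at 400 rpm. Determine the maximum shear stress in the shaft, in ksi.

ω = 2π·400/60 = 41.89 rad/s, so T = P/ω = 1.10×745.7 / 41.89 = 19.58 N·m.
J = πd⁴/32 = π(0.0305)⁴/32 = 8.496×10^-8 m⁴.
τ_max = T·r/J = 19.58 × 0.0152 / 8.496×10^-8 = 3.515×10^6 Pa.

0.510 ksi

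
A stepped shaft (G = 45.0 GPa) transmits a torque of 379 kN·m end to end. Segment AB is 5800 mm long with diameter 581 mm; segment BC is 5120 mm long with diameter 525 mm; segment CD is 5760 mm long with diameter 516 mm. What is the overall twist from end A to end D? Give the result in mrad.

17.1 mrad

J_AB = π(0.581)⁴/32 = 0.0112 m⁴; J_BC = π(0.525)⁴/32 = 7.46×10^-3 m⁴; J_CD = π(0.516)⁴/32 = 6.96×10^-3 m⁴.
θ = (T/G)·Σ L_i/J_i = (379000/45.0×10⁹)·(5.80/0.0112 + 5.12/7.46×10^-3 + 5.76/6.96×10^-3) = 0.01712 rad.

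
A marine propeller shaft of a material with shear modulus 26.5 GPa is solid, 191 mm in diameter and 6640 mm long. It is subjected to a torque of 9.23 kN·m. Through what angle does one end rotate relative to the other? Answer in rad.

0.0177 rad

J = πd⁴/32 = π(0.191)⁴/32 = 1.307×10^-4 m⁴.
θ = T·L/(G·J) = 9230 × 6.64 / (26.5×10⁹ × 1.307×10^-4) = 0.01770 rad.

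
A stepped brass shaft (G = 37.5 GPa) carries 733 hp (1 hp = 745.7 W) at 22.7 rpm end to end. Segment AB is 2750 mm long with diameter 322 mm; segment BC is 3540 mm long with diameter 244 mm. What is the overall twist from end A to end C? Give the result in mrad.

78.4 mrad

ω = 2π·22.7/60 = 2.377 rad/s, so T = P/ω = 733×745.7 / 2.377 = 229900 N·m.
J_AB = π(0.322)⁴/32 = 1.06×10^-3 m⁴; J_BC = π(0.244)⁴/32 = 3.48×10^-4 m⁴.
θ = (T/G)·Σ L_i/J_i = (229900/37.5×10⁹)·(2.75/1.06×10^-3 + 3.54/3.48×10^-4) = 0.07835 rad.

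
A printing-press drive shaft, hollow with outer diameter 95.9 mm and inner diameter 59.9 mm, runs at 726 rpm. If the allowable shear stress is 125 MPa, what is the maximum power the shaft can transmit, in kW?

1400 kW

J = π(d_o⁴ − d_i⁴)/32 = π(0.0959⁴ − 0.0599⁴)/32 = 7.040×10^-6 m⁴.
T_max = τ_allow·J/r = 1.25×10^8 × 7.040×10^-6 / 0.0479 = 18350 N·m.
ω = 2π·726/60 = 76.03 rad/s, so P_max = T_max·ω = 1.395×10^6 W.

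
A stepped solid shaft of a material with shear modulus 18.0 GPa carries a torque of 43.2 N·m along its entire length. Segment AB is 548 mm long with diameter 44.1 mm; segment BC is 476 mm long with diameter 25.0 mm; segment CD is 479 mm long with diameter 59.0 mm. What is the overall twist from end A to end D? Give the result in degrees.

1.97°

J_AB = π(0.0441)⁴/32 = 3.71×10^-7 m⁴; J_BC = π(0.0250)⁴/32 = 3.83×10^-8 m⁴; J_CD = π(0.0590)⁴/32 = 1.19×10^-6 m⁴.
θ = (T/G)·Σ L_i/J_i = (43.20/18.0×10⁹)·(0.548/3.71×10^-7 + 0.476/3.83×10^-8 + 0.479/1.19×10^-6) = 0.03430 rad.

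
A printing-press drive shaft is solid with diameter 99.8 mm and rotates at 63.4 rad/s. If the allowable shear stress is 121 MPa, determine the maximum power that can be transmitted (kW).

1500 kW

J = πd⁴/32 = π(0.0998)⁴/32 = 9.739×10^-6 m⁴.
T_max = τ_allow·J/r = 1.21×10^8 × 9.739×10^-6 / 0.0499 = 23620 N·m.
ω = 63.4 rad/s, so P_max = T_max·ω = 1.497×10^6 W.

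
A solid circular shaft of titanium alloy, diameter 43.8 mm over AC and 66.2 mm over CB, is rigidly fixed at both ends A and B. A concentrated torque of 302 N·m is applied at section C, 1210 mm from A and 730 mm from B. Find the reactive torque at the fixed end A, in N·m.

Compatibility: T_A·a/J_AC = T_B·b/J_CB with T_A + T_B = T₀.
J_AC = 3.61×10^-7 m⁴, J_CB = 1.89×10^-6 m⁴, so T_A = T₀·(J_AC/a)/((J_AC/a)+(J_CB/b)) = 31.30 N·m, T_B = 270.7 N·m.

31.3 N·m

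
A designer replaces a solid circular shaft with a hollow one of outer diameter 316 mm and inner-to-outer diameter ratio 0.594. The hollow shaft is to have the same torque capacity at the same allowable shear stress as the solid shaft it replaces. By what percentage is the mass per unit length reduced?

Equal τ_max and T ⇒ the solid shaft needs d_s³ = d_o³(1−k⁴), so d_s = 316·(1−0.594⁴)^(1/3) = 302.3 mm.
Area ratio A_h/A_s = d_o²(1−k²)/d_s² = (1−k²)/(1−k⁴)^(2/3) = 0.7071.
Mass saving = 1 − 0.7071 = 29.3 %.

29.3 %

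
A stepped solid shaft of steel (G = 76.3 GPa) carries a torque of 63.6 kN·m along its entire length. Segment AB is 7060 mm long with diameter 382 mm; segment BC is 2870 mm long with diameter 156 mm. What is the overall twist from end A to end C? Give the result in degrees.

J_AB = π(0.382)⁴/32 = 2.09×10^-3 m⁴; J_BC = π(0.156)⁴/32 = 5.81×10^-5 m⁴.
θ = (T/G)·Σ L_i/J_i = (63600/76.3×10⁹)·(7.06/2.09×10^-3 + 2.87/5.81×10^-5) = 0.04396 rad.

2.52°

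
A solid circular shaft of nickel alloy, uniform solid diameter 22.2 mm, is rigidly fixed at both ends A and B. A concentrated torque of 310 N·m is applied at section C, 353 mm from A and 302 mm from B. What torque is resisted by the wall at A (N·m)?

143 N·m

With uniform GJ and both ends fixed, compatibility θ_AC = θ_CB gives T_A·a = T_B·b, together with T_A + T_B = T₀.
T_A = T₀·b/(a+b) = 310.0·302/655.0 = 142.9 N·m; T_B = 167.1 N·m.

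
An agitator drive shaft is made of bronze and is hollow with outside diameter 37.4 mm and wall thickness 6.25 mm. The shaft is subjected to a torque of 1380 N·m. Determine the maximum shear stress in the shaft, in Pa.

J = π(d_o⁴ − d_i⁴)/32 = π(0.0374⁴ − 0.0249⁴)/32 = 1.543×10^-7 m⁴.
τ_max = T·r/J = 1380 × 0.0187 / 1.543×10^-7 = 1.672×10^8 Pa.

1.67e8 Pa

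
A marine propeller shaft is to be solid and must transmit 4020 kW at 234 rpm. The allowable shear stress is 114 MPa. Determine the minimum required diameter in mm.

ω = 2π·234/60 = 24.50 rad/s, so T = P/ω = 4020×10³ / 24.50 = 164100 N·m.
For a solid shaft τ_max = 16T/(πd³), so d = (16T/(π τ_allow))^(1/3) = (16·164100/(π·1.14×10^8))^(1/3) = 0.1942 m.

194 mm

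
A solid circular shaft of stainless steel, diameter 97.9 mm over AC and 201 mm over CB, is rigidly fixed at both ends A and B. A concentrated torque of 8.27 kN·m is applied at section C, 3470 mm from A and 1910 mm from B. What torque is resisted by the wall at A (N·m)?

248 N·m

Compatibility: T_A·a/J_AC = T_B·b/J_CB with T_A + T_B = T₀.
J_AC = 9.02×10^-6 m⁴, J_CB = 1.60×10^-4 m⁴, so T_A = T₀·(J_AC/a)/((J_AC/a)+(J_CB/b)) = 248.5 N·m, T_B = 8022 N·m.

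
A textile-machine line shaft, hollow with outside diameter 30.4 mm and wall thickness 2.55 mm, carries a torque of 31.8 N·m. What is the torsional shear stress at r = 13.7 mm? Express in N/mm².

J = π(d_o⁴ − d_i⁴)/32 = π(0.0304⁴ − 0.0253⁴)/32 = 4.362×10^-8 m⁴.
Shear stress varies linearly with radius: τ = T·r/J = 31.80 × 0.0137 / 4.362×10^-8 = 9.987×10^6 Pa.

9.99 N/mm²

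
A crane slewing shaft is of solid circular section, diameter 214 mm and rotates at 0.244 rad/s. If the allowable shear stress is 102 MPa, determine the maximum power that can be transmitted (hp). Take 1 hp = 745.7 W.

64.2 hp

J = πd⁴/32 = π(0.214)⁴/32 = 2.059×10^-4 m⁴.
T_max = τ_allow·J/r = 1.02×10^8 × 2.059×10^-4 / 0.107 = 196300 N·m.
ω = 0.244 rad/s, so P_max = T_max·ω = 4.789×10^4 W.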